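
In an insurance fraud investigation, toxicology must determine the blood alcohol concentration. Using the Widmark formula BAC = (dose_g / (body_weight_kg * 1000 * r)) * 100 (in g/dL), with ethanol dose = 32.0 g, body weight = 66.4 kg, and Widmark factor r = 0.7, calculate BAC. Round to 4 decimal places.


Applying the Widmark formula:
BAC = (dose_g / (body_wt * 1000 * r)) * 100
Denominator = 66.4 * 1000 * 0.7 = 46480
BAC = (32.0 / 46480) * 100
BAC = 0.0688 g/dL

0.0688


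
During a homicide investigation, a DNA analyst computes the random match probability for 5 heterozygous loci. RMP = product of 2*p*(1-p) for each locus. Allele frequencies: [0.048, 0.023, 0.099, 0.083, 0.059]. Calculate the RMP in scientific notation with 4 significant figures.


Computing RMP for 5 loci:
Locus 1: 2 * 0.048 * 0.952 = 0.091392
Locus 2: 2 * 0.023 * 0.977 = 0.044942
Locus 3: 2 * 0.099 * 0.901 = 0.178398
Locus 4: 2 * 0.083 * 0.917 = 0.152222
Locus 5: 2 * 0.059 * 0.941 = 0.111038
RMP = 1.239e-05

1.239e-05


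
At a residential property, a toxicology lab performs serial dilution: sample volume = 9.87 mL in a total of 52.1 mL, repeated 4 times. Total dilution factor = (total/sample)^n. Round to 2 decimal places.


Dilution factor calculation:
Single dilution = V_total / V_sample = 52.1 / 9.87 ≈ 5.278622
Number of dilutions = 4
Total DF = (52.1 / 9.87)^4 (full precision, rounded at the end) = 776.39

776.39


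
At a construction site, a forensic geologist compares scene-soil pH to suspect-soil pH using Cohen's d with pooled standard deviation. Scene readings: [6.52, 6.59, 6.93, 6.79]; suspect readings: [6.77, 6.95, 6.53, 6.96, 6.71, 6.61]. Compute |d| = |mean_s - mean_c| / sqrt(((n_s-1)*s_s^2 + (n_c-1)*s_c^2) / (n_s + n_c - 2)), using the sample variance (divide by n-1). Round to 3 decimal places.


Pooled-variance Cohen's d for soil pH comparison:
Scene mean = 26.83 / 4 = 6.7075
Suspect mean = 40.53 / 6 = 6.755
Scene sample variance s_s^2 = 0.035092
Suspect sample variance s_c^2 = 0.03079
Pooled variance = ((n_s-1)*s_s^2 + (n_c-1)*s_c^2) / (n_s + n_c - 2) = 0.032403
Pooled SD = sqrt(0.032403) = 0.180008
Mean difference = -0.0475
|d| = |-0.0475| / 0.180008 = 0.264

0.264


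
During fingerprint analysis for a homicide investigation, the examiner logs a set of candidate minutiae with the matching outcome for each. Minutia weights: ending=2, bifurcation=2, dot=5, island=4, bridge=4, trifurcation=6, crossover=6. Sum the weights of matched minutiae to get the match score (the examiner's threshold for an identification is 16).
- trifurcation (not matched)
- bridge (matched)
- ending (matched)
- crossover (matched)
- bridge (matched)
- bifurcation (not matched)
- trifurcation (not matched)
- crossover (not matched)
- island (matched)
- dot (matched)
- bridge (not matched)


Weighted minutiae match score:
  trifurcation: not matched, +0
  bridge: matched, +4 (running total 4)
  ending: matched, +2 (running total 6)
  crossover: matched, +6 (running total 12)
  bridge: matched, +4 (running total 16)
  bifurcation: not matched, +0
  trifurcation: not matched, +0
  crossover: not matched, +0
  island: matched, +4 (running total 20)
  dot: matched, +5 (running total 25)
  bridge: not matched, +0
Total score = 25
Threshold = 16; verdict = identification

25


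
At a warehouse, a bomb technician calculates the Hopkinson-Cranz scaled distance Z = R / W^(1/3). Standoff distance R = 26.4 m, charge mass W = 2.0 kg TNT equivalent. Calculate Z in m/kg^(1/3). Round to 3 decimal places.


Scaled distance calculation:
W^(1/3) = 2.0^(1/3) = 1.259921
Z = R / W^(1/3) = 26.4 / 1.259921
Z = 20.954 m/kg^(1/3)

20.954


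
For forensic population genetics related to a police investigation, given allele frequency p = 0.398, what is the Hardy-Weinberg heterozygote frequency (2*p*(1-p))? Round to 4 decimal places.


Hardy-Weinberg heterozygote frequency:
q = 1 - p = 1 - 0.398 = 0.602
2pq = 2 * 0.398 * 0.602 = 0.4792

0.4792


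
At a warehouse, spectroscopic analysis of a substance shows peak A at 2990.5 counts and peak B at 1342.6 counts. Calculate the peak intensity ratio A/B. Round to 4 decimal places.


Spectral peak ratio:
Peak A = 2990.5 counts
Peak B = 1342.6 counts
Ratio = 2990.5 / 1342.6 = 2.2274

2.2274


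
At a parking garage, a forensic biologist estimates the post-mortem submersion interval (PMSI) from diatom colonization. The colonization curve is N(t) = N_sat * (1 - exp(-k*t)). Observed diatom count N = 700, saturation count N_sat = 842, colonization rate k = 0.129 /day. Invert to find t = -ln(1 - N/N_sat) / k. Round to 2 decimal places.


PMSI from diatom colonization curve:
N / N_sat = 700 / 842 = 0.831354
1 - N/N_sat = 0.168646
ln(1 - N/N_sat) = -1.779953
t = -ln(1 - N/N_sat) / k = -(-1.779953) / 0.129 = 13.80 days

13.80


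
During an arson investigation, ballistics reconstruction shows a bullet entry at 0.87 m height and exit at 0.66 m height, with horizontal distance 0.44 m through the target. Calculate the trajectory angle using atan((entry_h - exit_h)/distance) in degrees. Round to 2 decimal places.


Bullet trajectory angle:
Height difference = 0.87 - 0.66 = 0.21 m
angle = atan(0.21 / 0.44)
angle = atan(0.477273)
angle = 25.51 degrees

25.51


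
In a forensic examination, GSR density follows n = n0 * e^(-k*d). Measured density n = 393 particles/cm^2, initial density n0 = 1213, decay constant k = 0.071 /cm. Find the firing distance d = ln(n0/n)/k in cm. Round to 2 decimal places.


GSR distance calculation:
n0/n = 1213 / 393 = 3.086514
ln(n0/n) = 1.127042
d = 1.127042 / 0.071 = 15.87 cm

15.87


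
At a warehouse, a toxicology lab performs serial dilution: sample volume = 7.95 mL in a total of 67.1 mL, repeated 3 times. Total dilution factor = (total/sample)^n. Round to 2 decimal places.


Dilution factor calculation:
Single dilution = V_total / V_sample = 67.1 / 7.95 ≈ 8.440252
Number of dilutions = 3
Total DF = (67.1 / 7.95)^3 (full precision, rounded at the end) = 601.27

601.27


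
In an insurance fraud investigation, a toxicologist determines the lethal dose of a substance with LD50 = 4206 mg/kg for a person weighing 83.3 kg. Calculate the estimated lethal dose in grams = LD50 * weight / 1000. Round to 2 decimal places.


Lethal dose calculation:
Lethal dose = LD50 * body_weight / 1000
= 4206 * 83.3 / 1000
= 350359.8 / 1000
= 350.36 g

350.36


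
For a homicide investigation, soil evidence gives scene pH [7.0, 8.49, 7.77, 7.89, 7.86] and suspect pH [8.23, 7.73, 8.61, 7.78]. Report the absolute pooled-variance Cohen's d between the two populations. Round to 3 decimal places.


Pooled-variance Cohen's d for soil pH comparison:
Scene mean = 39.01 / 5 = 7.802
Suspect mean = 32.35 / 4 = 8.0875
Scene sample variance s_s^2 = 0.28217
Suspect sample variance s_c^2 = 0.171892
Pooled variance = ((n_s-1)*s_s^2 + (n_c-1)*s_c^2) / (n_s + n_c - 2) = 0.234908
Pooled SD = sqrt(0.234908) = 0.484673
Mean difference = -0.2855
|d| = |-0.2855| / 0.484673 = 0.589

0.589


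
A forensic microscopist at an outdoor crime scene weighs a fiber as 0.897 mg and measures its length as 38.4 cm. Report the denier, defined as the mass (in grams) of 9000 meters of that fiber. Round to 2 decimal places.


Denier calculation:
Mass in grams = 0.897 mg / 1000 = 0.000897 g
Length in meters = 38.4 cm / 100 = 0.384 m
Linear density = mass / length = 0.000897 / 0.384 = 0.00233594 g/m
Denier = (g/m) * 9000 = 0.00233594 * 9000 = 21.02

21.02


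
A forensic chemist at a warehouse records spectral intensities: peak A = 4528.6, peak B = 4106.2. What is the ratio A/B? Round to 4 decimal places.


Spectral peak ratio:
Peak A = 4528.6 counts
Peak B = 4106.2 counts
Ratio = 4528.6 / 4106.2 = 1.1029

1.1029


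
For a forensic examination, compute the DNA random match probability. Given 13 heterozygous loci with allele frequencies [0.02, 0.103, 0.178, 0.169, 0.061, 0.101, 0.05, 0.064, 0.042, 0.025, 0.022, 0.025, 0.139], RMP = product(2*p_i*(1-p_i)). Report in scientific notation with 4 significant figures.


Computing RMP for 13 loci:
Locus 1: 2 * 0.02 * 0.98 = 0.0392
Locus 2: 2 * 0.103 * 0.897 = 0.184782
Locus 3: 2 * 0.178 * 0.822 = 0.292632
Locus 4: 2 * 0.169 * 0.831 = 0.280878
Locus 5: 2 * 0.061 * 0.939 = 0.114558
Locus 6: 2 * 0.101 * 0.899 = 0.181598
Locus 7: 2 * 0.05 * 0.95 = 0.095
Locus 8: 2 * 0.064 * 0.936 = 0.119808
Locus 9: 2 * 0.042 * 0.958 = 0.080472
Locus 10: 2 * 0.025 * 0.975 = 0.04875
Locus 11: 2 * 0.022 * 0.978 = 0.043032
Locus 12: 2 * 0.025 * 0.975 = 0.04875
Locus 13: 2 * 0.139 * 0.861 = 0.239358
RMP = 2.777e-13

2.777e-13


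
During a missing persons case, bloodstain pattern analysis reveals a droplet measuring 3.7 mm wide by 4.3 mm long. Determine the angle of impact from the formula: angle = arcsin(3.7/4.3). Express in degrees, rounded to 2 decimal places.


Blood spatter impact angle calculation:
width / length = 3.7 / 4.3 = 0.860465
angle = arcsin(0.860465)
angle = 59.37 degrees

59.37


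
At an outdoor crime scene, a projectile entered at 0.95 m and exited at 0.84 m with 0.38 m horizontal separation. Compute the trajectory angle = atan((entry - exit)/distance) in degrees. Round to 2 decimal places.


Bullet trajectory angle:
Height difference = 0.95 - 0.84 = 0.11 m
angle = atan(0.11 / 0.38)
angle = atan(0.289474)
angle = 16.14 degrees

16.14


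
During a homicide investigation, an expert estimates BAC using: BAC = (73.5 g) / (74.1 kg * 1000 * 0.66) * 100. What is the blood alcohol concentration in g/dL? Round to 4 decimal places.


Applying the Widmark formula:
BAC = (dose_g / (body_wt * 1000 * r)) * 100
Denominator = 74.1 * 1000 * 0.66 = 48906
BAC = (73.5 / 48906) * 100
BAC = 0.1503 g/dL

0.1503


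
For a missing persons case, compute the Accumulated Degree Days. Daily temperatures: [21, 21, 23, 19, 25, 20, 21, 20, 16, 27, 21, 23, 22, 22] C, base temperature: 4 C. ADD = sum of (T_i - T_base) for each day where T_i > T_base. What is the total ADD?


Computing ADD day by day:
Day 1: max(0, 21 - 4) = 17
Day 2: max(0, 21 - 4) = 17
Day 3: max(0, 23 - 4) = 19
Day 4: max(0, 19 - 4) = 15
Day 5: max(0, 25 - 4) = 21
Day 6: max(0, 20 - 4) = 16
Day 7: max(0, 21 - 4) = 17
Day 8: max(0, 20 - 4) = 16
Day 9: max(0, 16 - 4) = 12
Day 10: max(0, 27 - 4) = 23
Day 11: max(0, 21 - 4) = 17
Day 12: max(0, 23 - 4) = 19
Day 13: max(0, 22 - 4) = 18
Day 14: max(0, 22 - 4) = 18
Total ADD = 245

245


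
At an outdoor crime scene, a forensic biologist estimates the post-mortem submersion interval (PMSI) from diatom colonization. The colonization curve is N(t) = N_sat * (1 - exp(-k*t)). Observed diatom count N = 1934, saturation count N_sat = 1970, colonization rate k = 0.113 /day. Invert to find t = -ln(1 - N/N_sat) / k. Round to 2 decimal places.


PMSI from diatom colonization curve:
N / N_sat = 1934 / 1970 = 0.981726
1 - N/N_sat = 0.018274
ln(1 - N/N_sat) = -4.002276
t = -ln(1 - N/N_sat) / k = -(-4.002276) / 0.113 = 35.42 days

35.42


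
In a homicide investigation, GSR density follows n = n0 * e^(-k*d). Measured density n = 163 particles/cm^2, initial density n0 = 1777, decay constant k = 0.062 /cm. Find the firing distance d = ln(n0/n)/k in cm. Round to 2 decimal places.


GSR distance calculation:
n0/n = 1777 / 163 = 10.90184
ln(n0/n) = 2.388932
d = 2.388932 / 0.062 = 38.53 cm

38.53


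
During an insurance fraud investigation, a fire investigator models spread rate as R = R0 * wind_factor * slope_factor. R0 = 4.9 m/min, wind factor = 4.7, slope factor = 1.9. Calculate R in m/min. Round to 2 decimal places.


Fire spread rate calculation:
R = R0 * wind_factor * slope_factor
= 4.9 * 4.7 * 1.9
= 23.03 * 1.9
= 43.76 m/min

43.76


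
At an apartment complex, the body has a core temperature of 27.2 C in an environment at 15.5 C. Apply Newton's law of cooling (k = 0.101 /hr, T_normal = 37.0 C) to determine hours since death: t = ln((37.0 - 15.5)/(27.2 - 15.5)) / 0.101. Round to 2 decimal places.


Using Newton's law of cooling:
t = ln((T_normal - T_ambient) / (T_body - T_ambient)) / k
T_normal - T_ambient = 21.5
T_body - T_ambient = 11.7
Ratio = 1.837607
ln(ratio) = 0.608464
t = 0.608464 / 0.101 = 6.02 hours

6.02


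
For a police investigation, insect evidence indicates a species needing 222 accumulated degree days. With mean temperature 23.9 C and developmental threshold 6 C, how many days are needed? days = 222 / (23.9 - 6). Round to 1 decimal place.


Insect development time:
Effective temperature = avg_temp - T_base = 23.9 - 6 = 17.9 C
Days = ADD / effective_temp = 222 / 17.9 = 12.4 days

12.4


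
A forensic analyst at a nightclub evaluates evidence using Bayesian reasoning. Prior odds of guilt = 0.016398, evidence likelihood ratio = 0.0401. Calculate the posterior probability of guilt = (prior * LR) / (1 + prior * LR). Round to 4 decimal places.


Bayesian evidence evaluation:
Posterior odds = prior_odds * LR = 0.016398 * 0.0401 = 0.0006575598
Posterior probability = posterior_odds / (1 + posterior_odds)
= 0.0006575598 / (1 + 0.0006575598)
= 0.0006575598 / 1.0006575598
= 0.0007

0.0007


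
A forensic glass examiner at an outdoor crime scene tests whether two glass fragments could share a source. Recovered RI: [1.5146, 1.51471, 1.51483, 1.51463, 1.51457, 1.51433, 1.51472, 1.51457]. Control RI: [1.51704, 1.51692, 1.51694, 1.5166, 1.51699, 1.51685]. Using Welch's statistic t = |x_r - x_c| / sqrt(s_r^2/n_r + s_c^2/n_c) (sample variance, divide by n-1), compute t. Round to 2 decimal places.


Welch's t-criterion for glass RI comparison:
Recovered mean = sum / n_r = 12.11696 / 8 = 1.51462
Control mean = sum / n_c = 9.10134 / 6 = 1.51689
Recovered sample variance s_r^2 = 2.16857e-08
Control sample variance s_c^2 = 2.432e-08
Welch SE (unpooled) = sqrt(s_r^2/n_r + s_c^2/n_c) = sqrt(2.71071e-09 + 4.05333e-09) = sqrt(6.76404e-09) = 8.22438e-05
|mean_r - mean_c| = 0.00227
t = 0.00227 / 8.22438e-05 = 27.60

27.60


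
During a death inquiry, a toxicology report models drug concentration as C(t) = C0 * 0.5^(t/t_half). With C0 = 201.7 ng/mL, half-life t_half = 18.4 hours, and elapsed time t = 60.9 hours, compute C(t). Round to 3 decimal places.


Drug concentration decay:
Number of half-lives = t / t_half = 60.9 / 18.4 = 3.309783
Decay factor = 0.5^3.309783 = 0.10084539
C(t) = 201.7 * 0.10084539 = 20.341 ng/mL

20.341


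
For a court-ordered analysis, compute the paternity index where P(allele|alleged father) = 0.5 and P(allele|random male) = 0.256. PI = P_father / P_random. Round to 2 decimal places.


Paternity Index calculation:
PI = P(allele|father) / P(allele|random)
PI = 0.5 / 0.256
PI = 1.95

1.95


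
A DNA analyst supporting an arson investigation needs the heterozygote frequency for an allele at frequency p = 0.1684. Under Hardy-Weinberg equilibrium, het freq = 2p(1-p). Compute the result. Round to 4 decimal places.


Hardy-Weinberg heterozygote frequency:
q = 1 - p = 1 - 0.1684 = 0.8316
2pq = 2 * 0.1684 * 0.8316 = 0.2801

0.2801


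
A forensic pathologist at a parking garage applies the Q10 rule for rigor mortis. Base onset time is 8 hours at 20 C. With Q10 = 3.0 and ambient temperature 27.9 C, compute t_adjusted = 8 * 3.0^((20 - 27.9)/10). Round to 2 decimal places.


Rigor mortis time adjustment:
Exponent = (T_ref - T_actual) / 10 = (20 - 27.9) / 10 = -0.79
Q10 factor = 3.0^-0.79 = 0.41983
t_adjusted = 8 * 0.41983 = 3.36 hours

3.36


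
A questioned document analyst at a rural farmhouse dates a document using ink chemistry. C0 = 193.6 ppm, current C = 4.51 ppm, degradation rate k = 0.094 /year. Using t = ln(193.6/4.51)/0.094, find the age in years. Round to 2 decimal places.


Document age estimation:
C0/C = 193.6 / 4.51 = 42.926829
ln(C0/C) = 3.759497
t = 3.759497 / 0.094 = 39.99 years

39.99


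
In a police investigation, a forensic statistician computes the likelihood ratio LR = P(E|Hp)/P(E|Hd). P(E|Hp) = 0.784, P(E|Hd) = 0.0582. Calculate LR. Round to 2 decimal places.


Likelihood ratio calculation:
LR = P(E|Hp) / P(E|Hd)
LR = 0.784 / 0.0582
LR = 13.47

13.47


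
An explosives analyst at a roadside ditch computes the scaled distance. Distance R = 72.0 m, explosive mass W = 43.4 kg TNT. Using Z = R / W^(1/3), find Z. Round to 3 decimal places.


Scaled distance calculation:
W^(1/3) = 43.4^(1/3) = 3.514228
Z = R / W^(1/3) = 72.0 / 3.514228
Z = 20.488 m/kg^(1/3)

20.488


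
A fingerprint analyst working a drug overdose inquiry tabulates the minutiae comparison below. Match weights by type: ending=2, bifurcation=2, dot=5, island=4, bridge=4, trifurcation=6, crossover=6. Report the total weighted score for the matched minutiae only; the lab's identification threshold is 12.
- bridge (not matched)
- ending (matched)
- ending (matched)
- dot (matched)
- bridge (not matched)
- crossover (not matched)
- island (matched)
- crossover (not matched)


Weighted minutiae match score:
  bridge: not matched, +0
  ending: matched, +2 (running total 2)
  ending: matched, +2 (running total 4)
  dot: matched, +5 (running total 9)
  bridge: not matched, +0
  crossover: not matched, +0
  island: matched, +4 (running total 13)
  crossover: not matched, +0
Total score = 13
Threshold = 12; verdict = identification

13


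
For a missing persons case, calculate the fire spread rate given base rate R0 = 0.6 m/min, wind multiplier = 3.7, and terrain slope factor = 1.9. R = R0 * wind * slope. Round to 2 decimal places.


Fire spread rate calculation:
R = R0 * wind_factor * slope_factor
= 0.6 * 3.7 * 1.9
= 2.22 * 1.9
= 4.22 m/min

4.22


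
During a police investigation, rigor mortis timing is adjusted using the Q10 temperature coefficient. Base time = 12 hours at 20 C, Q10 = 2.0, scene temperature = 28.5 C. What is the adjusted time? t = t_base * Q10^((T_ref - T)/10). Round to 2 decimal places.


Rigor mortis time adjustment:
Exponent = (T_ref - T_actual) / 10 = (20 - 28.5) / 10 = -0.85
Q10 factor = 2.0^-0.85 = 0.55478
t_adjusted = 12 * 0.55478 = 6.66 hours

6.66


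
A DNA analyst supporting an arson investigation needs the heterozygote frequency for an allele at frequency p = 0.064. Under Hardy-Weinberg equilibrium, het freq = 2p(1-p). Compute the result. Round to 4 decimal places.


Hardy-Weinberg heterozygote frequency:
q = 1 - p = 1 - 0.064 = 0.936
2pq = 2 * 0.064 * 0.936 = 0.1198

0.1198


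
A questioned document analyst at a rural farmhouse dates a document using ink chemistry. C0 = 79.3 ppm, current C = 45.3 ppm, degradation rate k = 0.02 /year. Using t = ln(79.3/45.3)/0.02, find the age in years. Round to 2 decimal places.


Document age estimation:
C0/C = 79.3 / 45.3 = 1.750552
ln(C0/C) = 0.559931
t = 0.559931 / 0.02 = 28.00 years

28.00


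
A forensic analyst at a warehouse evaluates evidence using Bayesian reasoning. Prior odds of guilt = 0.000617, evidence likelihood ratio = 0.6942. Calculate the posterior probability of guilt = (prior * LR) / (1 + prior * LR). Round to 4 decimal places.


Bayesian evidence evaluation:
Posterior odds = prior_odds * LR = 0.000617 * 0.6942 = 0.0004283214
Posterior probability = posterior_odds / (1 + posterior_odds)
= 0.0004283214 / (1 + 0.0004283214)
= 0.0004283214 / 1.0004283214
= 0.0004

0.0004


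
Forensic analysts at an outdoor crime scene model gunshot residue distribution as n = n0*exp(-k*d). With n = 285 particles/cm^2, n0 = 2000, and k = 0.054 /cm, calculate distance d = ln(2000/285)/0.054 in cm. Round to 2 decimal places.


GSR distance calculation:
n0/n = 2000 / 285 = 7.017544
ln(n0/n) = 1.948413
d = 1.948413 / 0.054 = 36.08 cm

36.08


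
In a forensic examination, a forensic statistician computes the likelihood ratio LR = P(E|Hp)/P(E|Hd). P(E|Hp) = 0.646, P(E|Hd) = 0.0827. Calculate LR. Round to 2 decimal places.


Likelihood ratio calculation:
LR = P(E|Hp) / P(E|Hd)
LR = 0.646 / 0.0827
LR = 7.81

7.81


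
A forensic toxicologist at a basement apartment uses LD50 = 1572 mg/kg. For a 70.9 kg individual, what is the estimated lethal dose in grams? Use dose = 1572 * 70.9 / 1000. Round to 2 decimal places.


Lethal dose calculation:
Lethal dose = LD50 * body_weight / 1000
= 1572 * 70.9 / 1000
= 111454.8 / 1000
= 111.45 g

111.45


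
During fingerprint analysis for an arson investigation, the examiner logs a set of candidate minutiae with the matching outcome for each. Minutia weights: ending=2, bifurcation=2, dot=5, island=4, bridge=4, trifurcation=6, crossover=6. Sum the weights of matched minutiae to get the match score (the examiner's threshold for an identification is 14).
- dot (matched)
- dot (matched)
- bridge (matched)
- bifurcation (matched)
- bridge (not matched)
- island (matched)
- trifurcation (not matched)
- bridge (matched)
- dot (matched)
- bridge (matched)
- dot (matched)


Weighted minutiae match score:
  dot: matched, +5 (running total 5)
  dot: matched, +5 (running total 10)
  bridge: matched, +4 (running total 14)
  bifurcation: matched, +2 (running total 16)
  bridge: not matched, +0
  island: matched, +4 (running total 20)
  trifurcation: not matched, +0
  bridge: matched, +4 (running total 24)
  dot: matched, +5 (running total 29)
  bridge: matched, +4 (running total 33)
  dot: matched, +5 (running total 38)
Total score = 38
Threshold = 14; verdict = identification

38


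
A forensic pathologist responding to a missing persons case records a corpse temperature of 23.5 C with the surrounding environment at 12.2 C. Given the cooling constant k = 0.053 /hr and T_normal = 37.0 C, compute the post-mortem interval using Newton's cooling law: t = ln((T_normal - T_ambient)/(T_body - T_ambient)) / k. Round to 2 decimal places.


Using Newton's law of cooling:
t = ln((T_normal - T_ambient) / (T_body - T_ambient)) / k
T_normal - T_ambient = 24.8
T_body - T_ambient = 11.3
Ratio = 2.19469
ln(ratio) = 0.786041
t = 0.786041 / 0.053 = 14.83 hours

14.83


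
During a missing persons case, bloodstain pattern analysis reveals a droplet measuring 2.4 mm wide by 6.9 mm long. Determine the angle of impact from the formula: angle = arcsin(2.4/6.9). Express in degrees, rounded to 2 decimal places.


Blood spatter impact angle calculation:
width / length = 2.4 / 6.9 = 0.347826
angle = arcsin(0.347826)
angle = 20.35 degrees

20.35


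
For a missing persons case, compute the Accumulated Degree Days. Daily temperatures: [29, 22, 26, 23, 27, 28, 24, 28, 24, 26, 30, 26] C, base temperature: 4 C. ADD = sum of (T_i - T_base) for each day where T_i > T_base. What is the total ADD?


Computing ADD day by day:
Day 1: max(0, 29 - 4) = 25
Day 2: max(0, 22 - 4) = 18
Day 3: max(0, 26 - 4) = 22
Day 4: max(0, 23 - 4) = 19
Day 5: max(0, 27 - 4) = 23
Day 6: max(0, 28 - 4) = 24
Day 7: max(0, 24 - 4) = 20
Day 8: max(0, 28 - 4) = 24
Day 9: max(0, 24 - 4) = 20
Day 10: max(0, 26 - 4) = 22
Day 11: max(0, 30 - 4) = 26
Day 12: max(0, 26 - 4) = 22
Total ADD = 265

265


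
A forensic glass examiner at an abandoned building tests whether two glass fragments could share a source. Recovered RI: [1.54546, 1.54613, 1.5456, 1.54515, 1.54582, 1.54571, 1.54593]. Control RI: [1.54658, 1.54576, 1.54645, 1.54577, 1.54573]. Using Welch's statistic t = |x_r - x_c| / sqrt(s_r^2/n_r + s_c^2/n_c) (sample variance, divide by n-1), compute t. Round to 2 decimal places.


Welch's t-criterion for glass RI comparison:
Recovered mean = sum / n_r = 10.8198 / 7 = 1.5456857
Control mean = sum / n_c = 7.73029 / 5 = 1.546058
Recovered sample variance s_r^2 = 1.03495e-07
Control sample variance s_c^2 = 1.7637e-07
Welch SE (unpooled) = sqrt(s_r^2/n_r + s_c^2/n_c) = sqrt(1.4785e-08 + 3.5274e-08) = sqrt(5.0059e-08) = 0.000223739
|mean_r - mean_c| = 0.000372286
t = 0.000372286 / 0.000223739 = 1.66

1.66


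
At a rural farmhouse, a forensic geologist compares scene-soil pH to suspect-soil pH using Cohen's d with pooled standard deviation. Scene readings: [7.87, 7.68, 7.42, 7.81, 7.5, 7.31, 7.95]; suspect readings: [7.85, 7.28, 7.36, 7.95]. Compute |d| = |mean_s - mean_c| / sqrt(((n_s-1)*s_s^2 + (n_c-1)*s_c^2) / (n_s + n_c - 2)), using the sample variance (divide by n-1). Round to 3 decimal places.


Pooled-variance Cohen's d for soil pH comparison:
Scene mean = 53.54 / 7 = 7.648571
Suspect mean = 30.44 / 4 = 7.61
Scene sample variance s_s^2 = 0.059314
Suspect sample variance s_c^2 = 0.114867
Pooled variance = ((n_s-1)*s_s^2 + (n_c-1)*s_c^2) / (n_s + n_c - 2) = 0.077832
Pooled SD = sqrt(0.077832) = 0.278984
Mean difference = 0.038571
|d| = |0.038571| / 0.278984 = 0.138

0.138


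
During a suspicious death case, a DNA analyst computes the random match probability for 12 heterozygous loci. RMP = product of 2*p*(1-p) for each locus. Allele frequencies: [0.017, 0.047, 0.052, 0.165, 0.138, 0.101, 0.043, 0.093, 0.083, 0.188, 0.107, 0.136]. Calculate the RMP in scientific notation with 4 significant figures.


Computing RMP for 12 loci:
Locus 1: 2 * 0.017 * 0.983 = 0.033422
Locus 2: 2 * 0.047 * 0.953 = 0.089582
Locus 3: 2 * 0.052 * 0.948 = 0.098592
Locus 4: 2 * 0.165 * 0.835 = 0.27555
Locus 5: 2 * 0.138 * 0.862 = 0.237912
Locus 6: 2 * 0.101 * 0.899 = 0.181598
Locus 7: 2 * 0.043 * 0.957 = 0.082302
Locus 8: 2 * 0.093 * 0.907 = 0.168702
Locus 9: 2 * 0.083 * 0.917 = 0.152222
Locus 10: 2 * 0.188 * 0.812 = 0.305312
Locus 11: 2 * 0.107 * 0.893 = 0.191102
Locus 12: 2 * 0.136 * 0.864 = 0.235008
RMP = 1.018e-10

1.018e-10


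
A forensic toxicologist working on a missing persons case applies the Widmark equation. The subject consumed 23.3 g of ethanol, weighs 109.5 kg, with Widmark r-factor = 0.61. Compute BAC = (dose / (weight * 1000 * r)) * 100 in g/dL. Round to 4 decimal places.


Applying the Widmark formula:
BAC = (dose_g / (body_wt * 1000 * r)) * 100
Denominator = 109.5 * 1000 * 0.61 = 66795
BAC = (23.3 / 66795) * 100
BAC = 0.0349 g/dL

0.0349


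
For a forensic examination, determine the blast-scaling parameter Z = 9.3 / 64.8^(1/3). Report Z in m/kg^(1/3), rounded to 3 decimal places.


Scaled distance calculation:
W^(1/3) = 64.8^(1/3) = 4.016598
Z = R / W^(1/3) = 9.3 / 4.016598
Z = 2.315 m/kg^(1/3)

2.315


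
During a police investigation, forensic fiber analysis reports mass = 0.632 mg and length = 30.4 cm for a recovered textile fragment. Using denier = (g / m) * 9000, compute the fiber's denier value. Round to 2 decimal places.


Denier calculation:
Mass in grams = 0.632 mg / 1000 = 0.000632 g
Length in meters = 30.4 cm / 100 = 0.304 m
Linear density = mass / length = 0.000632 / 0.304 = 0.00207895 g/m
Denier = (g/m) * 9000 = 0.00207895 * 9000 = 18.71

18.71


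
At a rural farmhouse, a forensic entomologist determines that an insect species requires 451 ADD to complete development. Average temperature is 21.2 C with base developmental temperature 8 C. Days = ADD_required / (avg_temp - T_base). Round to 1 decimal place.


Insect development time:
Effective temperature = avg_temp - T_base = 21.2 - 8 = 13.2 C
Days = ADD / effective_temp = 451 / 13.2 = 34.2 days

34.2


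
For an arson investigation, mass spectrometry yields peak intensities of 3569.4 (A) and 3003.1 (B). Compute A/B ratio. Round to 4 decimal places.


Spectral peak ratio:
Peak A = 3569.4 counts
Peak B = 3003.1 counts
Ratio = 3569.4 / 3003.1 = 1.1886

1.1886


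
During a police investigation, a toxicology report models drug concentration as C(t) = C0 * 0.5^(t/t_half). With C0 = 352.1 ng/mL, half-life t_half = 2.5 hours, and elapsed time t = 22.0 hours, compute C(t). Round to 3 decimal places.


Drug concentration decay:
Number of half-lives = t / t_half = 22.0 / 2.5 = 8.8
Decay factor = 0.5^8.8 = 0.00224355
C(t) = 352.1 * 0.00224355 = 0.790 ng/mL

0.790


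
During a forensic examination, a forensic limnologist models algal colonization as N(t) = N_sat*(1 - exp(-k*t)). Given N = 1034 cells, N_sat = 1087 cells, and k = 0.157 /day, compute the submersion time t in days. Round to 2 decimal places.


PMSI from diatom colonization curve:
N / N_sat = 1034 / 1087 = 0.951242
1 - N/N_sat = 0.048758
ln(1 - N/N_sat) = -3.020886
t = -ln(1 - N/N_sat) / k = -(-3.020886) / 0.157 = 19.24 days

19.24


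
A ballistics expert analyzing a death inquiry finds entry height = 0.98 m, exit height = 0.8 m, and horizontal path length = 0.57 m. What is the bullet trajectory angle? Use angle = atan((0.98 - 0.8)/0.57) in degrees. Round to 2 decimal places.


Bullet trajectory angle:
Height difference = 0.98 - 0.8 = 0.18 m
angle = atan(0.18 / 0.57)
angle = atan(0.315789)
angle = 17.53 degrees

17.53


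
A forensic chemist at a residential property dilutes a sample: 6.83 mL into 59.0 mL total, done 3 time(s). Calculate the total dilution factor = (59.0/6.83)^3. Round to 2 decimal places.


Dilution factor calculation:
Single dilution = V_total / V_sample = 59.0 / 6.83 ≈ 8.63836
Number of dilutions = 3
Total DF = (59.0 / 6.83)^3 (full precision, rounded at the end) = 644.61

644.61


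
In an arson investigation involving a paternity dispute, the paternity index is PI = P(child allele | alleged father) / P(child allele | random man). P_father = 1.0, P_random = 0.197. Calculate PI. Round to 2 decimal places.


Paternity Index calculation:
PI = P(allele|father) / P(allele|random)
PI = 1.0 / 0.197
PI = 5.08

5.08


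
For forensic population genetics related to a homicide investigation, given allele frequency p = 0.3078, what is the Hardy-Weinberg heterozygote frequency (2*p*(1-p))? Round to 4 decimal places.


Hardy-Weinberg heterozygote frequency:
q = 1 - p = 1 - 0.3078 = 0.6922
2pq = 2 * 0.3078 * 0.6922 = 0.4261

0.4261


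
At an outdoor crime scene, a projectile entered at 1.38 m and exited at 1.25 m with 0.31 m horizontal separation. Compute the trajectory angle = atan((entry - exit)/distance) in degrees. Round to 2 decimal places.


Bullet trajectory angle:
Height difference = 1.38 - 1.25 = 0.13 m
angle = atan(0.13 / 0.31)
angle = atan(0.419355)
angle = 22.75 degrees

22.75


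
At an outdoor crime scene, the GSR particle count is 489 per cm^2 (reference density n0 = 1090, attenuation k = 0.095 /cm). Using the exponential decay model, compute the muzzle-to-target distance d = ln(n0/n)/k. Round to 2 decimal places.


GSR distance calculation:
n0/n = 1090 / 489 = 2.229039
ln(n0/n) = 0.801571
d = 0.801571 / 0.095 = 8.44 cm

8.44


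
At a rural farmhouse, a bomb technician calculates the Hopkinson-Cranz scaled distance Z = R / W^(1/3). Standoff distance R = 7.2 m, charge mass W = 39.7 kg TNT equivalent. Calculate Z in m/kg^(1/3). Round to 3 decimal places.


Scaled distance calculation:
W^(1/3) = 39.7^(1/3) = 3.411381
Z = R / W^(1/3) = 7.2 / 3.411381
Z = 2.111 m/kg^(1/3)

2.111


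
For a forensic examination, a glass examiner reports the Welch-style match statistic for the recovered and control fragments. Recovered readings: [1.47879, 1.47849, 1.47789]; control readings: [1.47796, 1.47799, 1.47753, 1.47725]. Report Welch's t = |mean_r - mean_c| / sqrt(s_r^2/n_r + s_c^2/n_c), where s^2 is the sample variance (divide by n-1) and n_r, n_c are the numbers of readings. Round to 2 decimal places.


Welch's t-criterion for glass RI comparison:
Recovered mean = sum / n_r = 4.43517 / 3 = 1.47839
Control mean = sum / n_c = 5.91073 / 4 = 1.4776825
Recovered sample variance s_r^2 = 2.1e-07
Control sample variance s_c^2 = 1.27292e-07
Welch SE (unpooled) = sqrt(s_r^2/n_r + s_c^2/n_c) = sqrt(7e-08 + 3.18229e-08) = sqrt(1.01823e-07) = 0.000319097
|mean_r - mean_c| = 0.0007075
t = 0.0007075 / 0.000319097 = 2.22

2.22


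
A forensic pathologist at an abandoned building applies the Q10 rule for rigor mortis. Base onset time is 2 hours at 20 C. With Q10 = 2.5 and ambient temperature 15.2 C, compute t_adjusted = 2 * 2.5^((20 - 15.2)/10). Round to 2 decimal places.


Rigor mortis time adjustment:
Exponent = (T_ref - T_actual) / 10 = (20 - 15.2) / 10 = 0.48
Q10 factor = 2.5^0.48 = 1.55243
t_adjusted = 2 * 1.55243 = 3.10 hours

3.10


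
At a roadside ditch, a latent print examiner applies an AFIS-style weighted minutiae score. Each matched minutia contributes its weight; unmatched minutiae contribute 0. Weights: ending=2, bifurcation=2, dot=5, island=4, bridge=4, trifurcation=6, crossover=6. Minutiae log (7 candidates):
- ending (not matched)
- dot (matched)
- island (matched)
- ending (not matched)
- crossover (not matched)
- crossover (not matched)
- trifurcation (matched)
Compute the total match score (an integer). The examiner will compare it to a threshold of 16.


Weighted minutiae match score:
  ending: not matched, +0
  dot: matched, +5 (running total 5)
  island: matched, +4 (running total 9)
  ending: not matched, +0
  crossover: not matched, +0
  crossover: not matched, +0
  trifurcation: matched, +6 (running total 15)
Total score = 15
Threshold = 16; verdict = inconclusive

15


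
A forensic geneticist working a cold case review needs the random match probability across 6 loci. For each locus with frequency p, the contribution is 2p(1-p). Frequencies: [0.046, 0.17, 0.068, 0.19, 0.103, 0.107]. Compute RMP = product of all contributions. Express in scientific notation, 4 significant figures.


Computing RMP for 6 loci:
Locus 1: 2 * 0.046 * 0.954 = 0.087768
Locus 2: 2 * 0.17 * 0.83 = 0.2822
Locus 3: 2 * 0.068 * 0.932 = 0.126752
Locus 4: 2 * 0.19 * 0.81 = 0.3078
Locus 5: 2 * 0.103 * 0.897 = 0.184782
Locus 6: 2 * 0.107 * 0.893 = 0.191102
RMP = 3.412e-05

3.412e-05


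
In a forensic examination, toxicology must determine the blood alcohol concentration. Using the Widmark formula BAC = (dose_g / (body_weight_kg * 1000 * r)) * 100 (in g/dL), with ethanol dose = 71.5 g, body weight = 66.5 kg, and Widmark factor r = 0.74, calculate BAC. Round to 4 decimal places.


Applying the Widmark formula:
BAC = (dose_g / (body_wt * 1000 * r)) * 100
Denominator = 66.5 * 1000 * 0.74 = 49210
BAC = (71.5 / 49210) * 100
BAC = 0.1453 g/dL

0.1453


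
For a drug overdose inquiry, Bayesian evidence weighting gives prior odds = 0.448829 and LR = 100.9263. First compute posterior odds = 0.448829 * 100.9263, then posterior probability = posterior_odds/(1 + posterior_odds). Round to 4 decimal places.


Bayesian evidence evaluation:
Posterior odds = prior_odds * LR = 0.448829 * 100.9263 = 45.29865
Posterior probability = posterior_odds / (1 + posterior_odds)
= 45.29865 / (1 + 45.29865)
= 45.29865 / 46.29865
= 0.9784

0.9784


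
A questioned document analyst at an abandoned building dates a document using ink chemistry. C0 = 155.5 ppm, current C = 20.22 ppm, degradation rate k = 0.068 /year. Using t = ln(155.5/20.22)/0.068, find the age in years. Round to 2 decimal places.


Document age estimation:
C0/C = 155.5 / 20.22 = 7.690406
ln(C0/C) = 2.039974
t = 2.039974 / 0.068 = 30.00 years

30.00


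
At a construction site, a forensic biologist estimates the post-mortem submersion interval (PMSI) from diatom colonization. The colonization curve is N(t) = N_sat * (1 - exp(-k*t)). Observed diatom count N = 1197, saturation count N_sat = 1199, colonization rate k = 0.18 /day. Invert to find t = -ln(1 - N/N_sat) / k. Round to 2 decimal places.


PMSI from diatom colonization curve:
N / N_sat = 1197 / 1199 = 0.998332
1 - N/N_sat = 0.001668
ln(1 - N/N_sat) = -6.39613
t = -ln(1 - N/N_sat) / k = -(-6.39613) / 0.18 = 35.53 days

35.53


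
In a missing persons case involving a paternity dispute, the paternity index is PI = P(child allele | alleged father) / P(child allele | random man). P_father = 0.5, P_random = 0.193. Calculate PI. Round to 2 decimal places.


Paternity Index calculation:
PI = P(allele|father) / P(allele|random)
PI = 0.5 / 0.193
PI = 2.59

2.59


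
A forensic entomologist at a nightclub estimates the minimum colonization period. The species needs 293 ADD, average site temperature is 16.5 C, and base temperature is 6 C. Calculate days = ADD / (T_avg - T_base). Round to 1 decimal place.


Insect development time:
Effective temperature = avg_temp - T_base = 16.5 - 6 = 10.5 C
Days = ADD / effective_temp = 293 / 10.5 = 27.9 days

27.9


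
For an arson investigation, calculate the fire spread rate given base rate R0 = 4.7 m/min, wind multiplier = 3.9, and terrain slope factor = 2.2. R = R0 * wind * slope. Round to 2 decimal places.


Fire spread rate calculation:
R = R0 * wind_factor * slope_factor
= 4.7 * 3.9 * 2.2
= 18.33 * 2.2
= 40.33 m/min

40.33


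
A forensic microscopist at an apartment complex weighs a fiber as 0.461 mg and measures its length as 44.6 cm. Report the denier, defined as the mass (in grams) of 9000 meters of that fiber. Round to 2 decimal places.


Denier calculation:
Mass in grams = 0.461 mg / 1000 = 0.000461 g
Length in meters = 44.6 cm / 100 = 0.446 m
Linear density = mass / length = 0.000461 / 0.446 = 0.00103363 g/m
Denier = (g/m) * 9000 = 0.00103363 * 9000 = 9.30

9.30


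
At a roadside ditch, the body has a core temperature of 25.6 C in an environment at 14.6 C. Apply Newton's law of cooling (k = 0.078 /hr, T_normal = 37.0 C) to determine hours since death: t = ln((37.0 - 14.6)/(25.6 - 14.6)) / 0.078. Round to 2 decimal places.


Using Newton's law of cooling:
t = ln((T_normal - T_ambient) / (T_body - T_ambient)) / k
T_normal - T_ambient = 22.4
T_body - T_ambient = 11.0
Ratio = 2.036364
ln(ratio) = 0.711166
t = 0.711166 / 0.078 = 9.12 hours

9.12


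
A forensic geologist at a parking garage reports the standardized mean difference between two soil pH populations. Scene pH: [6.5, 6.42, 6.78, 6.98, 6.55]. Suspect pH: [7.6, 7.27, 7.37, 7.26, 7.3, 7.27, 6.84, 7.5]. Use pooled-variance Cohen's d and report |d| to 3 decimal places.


Pooled-variance Cohen's d for soil pH comparison:
Scene mean = 33.23 / 5 = 6.646
Suspect mean = 58.41 / 8 = 7.30125
Scene sample variance s_s^2 = 0.05278
Suspect sample variance s_c^2 = 0.049984
Pooled variance = ((n_s-1)*s_s^2 + (n_c-1)*s_c^2) / (n_s + n_c - 2) = 0.051001
Pooled SD = sqrt(0.051001) = 0.225834
Mean difference = -0.65525
|d| = |-0.65525| / 0.225834 = 2.901

2.901


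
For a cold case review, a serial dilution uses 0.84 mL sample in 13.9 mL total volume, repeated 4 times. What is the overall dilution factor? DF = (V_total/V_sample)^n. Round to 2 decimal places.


Dilution factor calculation:
Single dilution = V_total / V_sample = 13.9 / 0.84 ≈ 16.547619
Number of dilutions = 4
Total DF = (13.9 / 0.84)^4 (full precision, rounded at the end) = 74979.42

74979.42


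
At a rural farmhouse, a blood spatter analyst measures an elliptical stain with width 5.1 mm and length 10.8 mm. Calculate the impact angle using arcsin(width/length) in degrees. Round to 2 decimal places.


Blood spatter impact angle calculation:
width / length = 5.1 / 10.8 = 0.472222
angle = arcsin(0.472222)
angle = 28.18 degrees

28.18


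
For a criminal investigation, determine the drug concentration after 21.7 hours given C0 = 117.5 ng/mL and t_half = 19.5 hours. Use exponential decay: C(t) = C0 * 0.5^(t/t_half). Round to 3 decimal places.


Drug concentration decay:
Number of half-lives = t / t_half = 21.7 / 19.5 = 1.112821
Decay factor = 0.5^1.112821 = 0.46238901
C(t) = 117.5 * 0.46238901 = 54.331 ng/mL

54.331


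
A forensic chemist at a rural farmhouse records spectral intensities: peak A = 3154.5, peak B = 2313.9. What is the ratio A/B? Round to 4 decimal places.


Spectral peak ratio:
Peak A = 3154.5 counts
Peak B = 2313.9 counts
Ratio = 3154.5 / 2313.9 = 1.3633

1.3633


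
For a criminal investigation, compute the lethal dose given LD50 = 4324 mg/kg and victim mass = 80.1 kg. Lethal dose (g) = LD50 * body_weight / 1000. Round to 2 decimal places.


Lethal dose calculation:
Lethal dose = LD50 * body_weight / 1000
= 4324 * 80.1 / 1000
= 346352.4 / 1000
= 346.35 g

346.35


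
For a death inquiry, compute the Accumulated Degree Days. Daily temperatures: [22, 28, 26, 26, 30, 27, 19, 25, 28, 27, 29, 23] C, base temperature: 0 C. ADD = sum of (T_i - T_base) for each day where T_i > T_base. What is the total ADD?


Computing ADD day by day:
Day 1: max(0, 22 - 0) = 22
Day 2: max(0, 28 - 0) = 28
Day 3: max(0, 26 - 0) = 26
Day 4: max(0, 26 - 0) = 26
Day 5: max(0, 30 - 0) = 30
Day 6: max(0, 27 - 0) = 27
Day 7: max(0, 19 - 0) = 19
Day 8: max(0, 25 - 0) = 25
Day 9: max(0, 28 - 0) = 28
Day 10: max(0, 27 - 0) = 27
Day 11: max(0, 29 - 0) = 29
Day 12: max(0, 23 - 0) = 23
Total ADD = 310

310
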